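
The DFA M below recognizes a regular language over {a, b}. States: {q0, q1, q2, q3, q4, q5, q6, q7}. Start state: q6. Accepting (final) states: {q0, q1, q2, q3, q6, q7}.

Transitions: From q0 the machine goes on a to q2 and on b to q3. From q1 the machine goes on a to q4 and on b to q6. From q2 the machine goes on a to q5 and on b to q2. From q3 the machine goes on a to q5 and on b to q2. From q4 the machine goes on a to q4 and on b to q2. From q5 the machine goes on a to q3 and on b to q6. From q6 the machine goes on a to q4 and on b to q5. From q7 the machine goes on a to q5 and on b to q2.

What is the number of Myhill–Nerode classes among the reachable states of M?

First remove the unreachable states {q0,q1,q7}; 5 states remain.
P0 = {q2,q3,q6} | {q4,q5}.
On input b, block {q2,q3,q6} splits into {q2,q3} and {q6}.
On input a, block {q4,q5} splits into {q4} and {q5}.
Stable partition: {q2,q3} | {q4} | {q6} | {q5} — 4 equivalence classes.

4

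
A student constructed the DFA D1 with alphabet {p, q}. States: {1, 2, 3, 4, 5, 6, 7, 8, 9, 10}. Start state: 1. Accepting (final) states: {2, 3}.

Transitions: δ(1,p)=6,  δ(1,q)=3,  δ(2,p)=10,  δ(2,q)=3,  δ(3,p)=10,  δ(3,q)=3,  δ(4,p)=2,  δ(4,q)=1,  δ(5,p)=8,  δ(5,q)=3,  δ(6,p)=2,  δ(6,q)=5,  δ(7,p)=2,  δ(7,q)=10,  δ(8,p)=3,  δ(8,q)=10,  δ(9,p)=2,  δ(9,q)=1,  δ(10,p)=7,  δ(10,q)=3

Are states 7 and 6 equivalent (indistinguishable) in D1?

States {4,9} cannot be reached from the start state, so discard them.
P0 = {2,3} | {1,5,6,7,8,10}.
Refine {1,5,6,7,8,10} on symbol p: members go to different blocks, giving {1,5,10} and {6,7,8}.
Stable partition: {2,3} | {1,5,10} | {6,7,8} — 3 equivalence classes.
7 and 6 lie in the same block of the stable partition, so they are equivalent — no string distinguishes them.

Yes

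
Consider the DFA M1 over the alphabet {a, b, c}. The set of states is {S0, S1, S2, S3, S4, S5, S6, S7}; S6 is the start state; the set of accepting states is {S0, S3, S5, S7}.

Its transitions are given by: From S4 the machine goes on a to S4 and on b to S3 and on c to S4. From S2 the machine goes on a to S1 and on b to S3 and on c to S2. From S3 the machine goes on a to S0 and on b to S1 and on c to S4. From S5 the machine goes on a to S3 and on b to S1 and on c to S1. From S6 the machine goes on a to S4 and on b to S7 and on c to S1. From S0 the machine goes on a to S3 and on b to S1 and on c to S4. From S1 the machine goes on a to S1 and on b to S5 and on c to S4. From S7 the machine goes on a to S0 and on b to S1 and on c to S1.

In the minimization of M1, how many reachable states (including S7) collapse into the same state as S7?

4

First remove the unreachable states {S2}; 7 states remain.
Start with accepting vs non-accepting: {S0,S3,S5,S7} | {S1,S4,S6}.
The partition is now stable with 2 blocks: {S0,S3,S5,S7} | {S1,S4,S6}.
State S7 belongs to the block {S0,S3,S5,S7}, which has 4 states.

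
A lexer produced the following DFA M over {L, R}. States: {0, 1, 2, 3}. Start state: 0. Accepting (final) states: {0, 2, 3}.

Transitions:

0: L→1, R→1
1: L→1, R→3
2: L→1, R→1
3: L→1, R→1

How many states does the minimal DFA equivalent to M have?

2

Reachable states from the start: {0,1,3}. Unreachable: {2} — drop them.
Start with accepting vs non-accepting: {0,3} | {1}.
No further refinement is possible. Final partition (2 blocks): {0,3} | {1}.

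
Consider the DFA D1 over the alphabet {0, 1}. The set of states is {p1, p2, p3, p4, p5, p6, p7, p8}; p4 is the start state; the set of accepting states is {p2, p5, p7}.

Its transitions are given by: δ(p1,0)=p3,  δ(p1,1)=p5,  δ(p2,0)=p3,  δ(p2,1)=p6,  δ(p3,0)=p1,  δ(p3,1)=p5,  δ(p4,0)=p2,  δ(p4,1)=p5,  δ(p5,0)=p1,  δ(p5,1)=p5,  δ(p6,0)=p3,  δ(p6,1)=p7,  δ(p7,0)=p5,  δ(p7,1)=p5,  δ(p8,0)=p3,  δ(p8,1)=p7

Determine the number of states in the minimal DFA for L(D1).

6

States {p8} cannot be reached from the start state, so discard them.
Initial partition by acceptance: {p2,p5,p7} | {p1,p3,p4,p6}.
Split {p2,p5,p7} by δ(·,0) → {p2,p5} and {p7}.
On input 1, block {p2,p5} splits into {p2} and {p5}.
Split {p1,p3,p4,p6} by δ(·,0) → {p1,p3,p6} and {p4}.
Refine {p1,p3,p6} on symbol 1: members go to different blocks, giving {p1,p3} and {p6}.
Stable partition: {p2} | {p1,p3} | {p7} | {p5} | {p4} | {p6} — 6 equivalence classes.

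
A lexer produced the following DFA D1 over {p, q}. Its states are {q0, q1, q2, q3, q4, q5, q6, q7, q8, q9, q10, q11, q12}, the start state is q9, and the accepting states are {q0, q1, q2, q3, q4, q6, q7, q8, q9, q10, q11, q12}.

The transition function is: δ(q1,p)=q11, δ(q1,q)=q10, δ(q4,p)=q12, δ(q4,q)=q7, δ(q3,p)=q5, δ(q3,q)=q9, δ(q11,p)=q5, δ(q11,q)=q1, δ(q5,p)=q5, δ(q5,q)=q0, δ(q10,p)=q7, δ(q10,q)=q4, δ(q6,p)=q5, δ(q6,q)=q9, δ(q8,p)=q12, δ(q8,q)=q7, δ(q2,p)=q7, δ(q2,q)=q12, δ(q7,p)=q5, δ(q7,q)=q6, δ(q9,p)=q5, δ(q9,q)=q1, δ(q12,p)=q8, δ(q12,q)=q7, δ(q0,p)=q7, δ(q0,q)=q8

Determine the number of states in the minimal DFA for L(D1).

States {q2,q3} cannot be reached from the start state, so discard them.
Start with accepting vs non-accepting: {q0,q1,q4,q6,q7,q8,q9,q10,q11,q12} | {q5}.
Split {q0,q1,q4,q6,q7,q8,q9,q10,q11,q12} by δ(·,p) → {q0,q1,q4,q8,q10,q12} and {q6,q7,q9,q11}.
On input p, block {q0,q1,q4,q8,q10,q12} splits into {q0,q1,q10} and {q4,q8,q12}.
Split {q0,q1,q10} by δ(·,q) → {q0,q10} and {q1}.
On input q, block {q6,q7,q9,q11} splits into {q6,q7} and {q9,q11}.
Split {q6,q7} by δ(·,q) → {q6} and {q7}.
The partition is now stable with 7 blocks: {q0,q10} | {q5} | {q6} | {q4,q8,q12} | {q1} | {q9,q11} | {q7}.

7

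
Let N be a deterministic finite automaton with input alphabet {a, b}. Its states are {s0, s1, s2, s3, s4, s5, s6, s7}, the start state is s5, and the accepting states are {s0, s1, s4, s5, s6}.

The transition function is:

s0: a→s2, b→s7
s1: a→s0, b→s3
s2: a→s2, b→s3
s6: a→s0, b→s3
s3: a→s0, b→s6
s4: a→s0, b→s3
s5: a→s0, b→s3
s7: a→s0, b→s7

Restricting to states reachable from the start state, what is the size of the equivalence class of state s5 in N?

First remove the unreachable states {s1,s4}; 6 states remain.
P0 = {s0,s5,s6} | {s2,s3,s7}.
Refine {s0,s5,s6} on symbol a: members go to different blocks, giving {s5,s6} and {s0}.
On input a, block {s2,s3,s7} splits into {s3,s7} and {s2}.
On input b, block {s3,s7} splits into {s3} and {s7}.
No further refinement is possible. Final partition (5 blocks): {s5,s6} | {s3} | {s0} | {s2} | {s7}.
State s5 belongs to the block {s5,s6}, which has 2 states.

2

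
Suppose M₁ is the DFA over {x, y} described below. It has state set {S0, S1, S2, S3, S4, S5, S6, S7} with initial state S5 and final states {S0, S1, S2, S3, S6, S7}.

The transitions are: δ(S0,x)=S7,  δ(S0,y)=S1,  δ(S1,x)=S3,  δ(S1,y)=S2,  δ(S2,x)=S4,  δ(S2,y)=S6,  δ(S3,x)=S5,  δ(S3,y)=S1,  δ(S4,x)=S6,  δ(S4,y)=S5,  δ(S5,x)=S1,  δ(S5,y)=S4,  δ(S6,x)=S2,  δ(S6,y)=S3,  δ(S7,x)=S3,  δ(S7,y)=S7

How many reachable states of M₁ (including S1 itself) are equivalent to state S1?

First remove the unreachable states {S0,S7}; 6 states remain.
Initial partition by acceptance: {S1,S2,S3,S6} | {S4,S5}.
On input x, block {S1,S2,S3,S6} splits into {S1,S6} and {S2,S3}.
The partition is now stable with 3 blocks: {S1,S6} | {S4,S5} | {S2,S3}.
The equivalence class containing S1 is {S1,S6}, of size 2.

2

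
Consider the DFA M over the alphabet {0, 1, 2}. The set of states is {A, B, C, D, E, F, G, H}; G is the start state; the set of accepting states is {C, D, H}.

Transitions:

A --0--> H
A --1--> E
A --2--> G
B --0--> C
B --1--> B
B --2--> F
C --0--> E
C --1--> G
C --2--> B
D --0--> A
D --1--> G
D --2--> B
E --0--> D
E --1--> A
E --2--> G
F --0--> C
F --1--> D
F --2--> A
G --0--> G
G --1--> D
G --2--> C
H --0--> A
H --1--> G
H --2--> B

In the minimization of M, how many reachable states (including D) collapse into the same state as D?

3

P0 = {C,D,H} | {A,B,E,F,G}.
On input 0, block {A,B,E,F,G} splits into {A,B,E,F} and {G}.
Split {A,B,E,F} by δ(·,1) → {A,B,E} and {F}.
Refine {A,B,E} on symbol 2: members go to different blocks, giving {A,E} and {B}.
Stable partition: {C,D,H} | {A,E} | {G} | {F} | {B} — 5 equivalence classes.
State D belongs to the block {C,D,H}, which has 3 states.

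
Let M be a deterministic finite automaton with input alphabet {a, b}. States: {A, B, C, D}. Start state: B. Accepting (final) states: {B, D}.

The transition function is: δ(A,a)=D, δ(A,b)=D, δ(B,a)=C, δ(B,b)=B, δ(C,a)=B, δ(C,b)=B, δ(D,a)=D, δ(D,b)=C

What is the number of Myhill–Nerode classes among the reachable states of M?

Reachable states from the start: {B,C}. Unreachable: {A,D} — drop them.
P0 = {B} | {C}.
Stable partition: {B} | {C} — 2 equivalence classes.

2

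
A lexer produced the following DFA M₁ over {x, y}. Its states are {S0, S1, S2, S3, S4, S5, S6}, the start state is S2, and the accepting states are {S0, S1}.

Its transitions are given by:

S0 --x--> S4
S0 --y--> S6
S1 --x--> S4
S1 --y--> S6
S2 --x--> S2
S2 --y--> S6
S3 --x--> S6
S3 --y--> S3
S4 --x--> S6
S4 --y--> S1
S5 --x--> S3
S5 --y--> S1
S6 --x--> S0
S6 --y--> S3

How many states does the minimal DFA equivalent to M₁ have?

5

First remove the unreachable states {S5}; 6 states remain.
Start with accepting vs non-accepting: {S0,S1} | {S2,S3,S4,S6}.
Split {S2,S3,S4,S6} by δ(·,x) → {S2,S3,S4} and {S6}.
Refine {S2,S3,S4} on symbol x: members go to different blocks, giving {S3,S4} and {S2}.
Refine {S3,S4} on symbol y: members go to different blocks, giving {S3} and {S4}.
The partition is now stable with 5 blocks: {S0,S1} | {S3} | {S6} | {S2} | {S4}.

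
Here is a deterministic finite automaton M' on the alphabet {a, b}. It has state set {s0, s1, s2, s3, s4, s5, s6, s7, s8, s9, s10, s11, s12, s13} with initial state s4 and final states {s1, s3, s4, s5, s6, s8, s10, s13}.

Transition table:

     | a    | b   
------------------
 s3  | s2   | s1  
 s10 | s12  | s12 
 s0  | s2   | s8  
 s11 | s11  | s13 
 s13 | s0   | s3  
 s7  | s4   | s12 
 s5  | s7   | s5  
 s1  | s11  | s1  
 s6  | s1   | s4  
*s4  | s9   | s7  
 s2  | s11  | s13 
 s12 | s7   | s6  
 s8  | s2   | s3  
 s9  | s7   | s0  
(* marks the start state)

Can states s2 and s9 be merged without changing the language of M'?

States {s5,s10} cannot be reached from the start state, so discard them.
Initial partition by acceptance: {s1,s3,s4,s6,s8,s13} | {s0,s2,s7,s9,s11,s12}.
Refine {s1,s3,s4,s6,s8,s13} on symbol a: members go to different blocks, giving {s1,s3,s4,s8,s13} and {s6}.
On input b, block {s1,s3,s4,s8,s13} splits into {s1,s3,s8,s13} and {s4}.
On input a, block {s0,s2,s7,s9,s11,s12} splits into {s0,s2,s9,s11,s12} and {s7}.
Refine {s0,s2,s9,s11,s12} on symbol a: members go to different blocks, giving {s0,s2,s11} and {s9,s12}.
On input b, block {s9,s12} splits into {s9} and {s12}.
The partition is now stable with 7 blocks: {s1,s3,s8,s13} | {s0,s2,s11} | {s6} | {s4} | {s7} | {s9} | {s12}.
s2 and s9 end up in different blocks, so they are distinguishable. For instance, the string 'b' is accepted from only s2.

No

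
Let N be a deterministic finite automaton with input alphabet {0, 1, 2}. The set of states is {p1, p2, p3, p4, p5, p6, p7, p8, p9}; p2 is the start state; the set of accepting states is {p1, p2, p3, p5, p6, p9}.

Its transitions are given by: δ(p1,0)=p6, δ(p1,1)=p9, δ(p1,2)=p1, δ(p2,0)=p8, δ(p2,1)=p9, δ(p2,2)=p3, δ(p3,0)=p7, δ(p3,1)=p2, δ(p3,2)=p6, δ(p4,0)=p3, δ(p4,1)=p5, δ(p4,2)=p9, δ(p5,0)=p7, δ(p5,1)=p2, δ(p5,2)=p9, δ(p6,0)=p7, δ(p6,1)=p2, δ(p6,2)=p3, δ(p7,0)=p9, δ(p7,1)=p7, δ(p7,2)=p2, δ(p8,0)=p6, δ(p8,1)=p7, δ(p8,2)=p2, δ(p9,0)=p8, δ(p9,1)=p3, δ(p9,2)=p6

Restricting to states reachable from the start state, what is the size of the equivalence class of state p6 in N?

States {p1,p4,p5} cannot be reached from the start state, so discard them.
Initial partition by acceptance: {p2,p3,p6,p9} | {p7,p8}.
Stable partition: {p2,p3,p6,p9} | {p7,p8} — 2 equivalence classes.
State p6 belongs to the block {p2,p3,p6,p9}, which has 4 states.

4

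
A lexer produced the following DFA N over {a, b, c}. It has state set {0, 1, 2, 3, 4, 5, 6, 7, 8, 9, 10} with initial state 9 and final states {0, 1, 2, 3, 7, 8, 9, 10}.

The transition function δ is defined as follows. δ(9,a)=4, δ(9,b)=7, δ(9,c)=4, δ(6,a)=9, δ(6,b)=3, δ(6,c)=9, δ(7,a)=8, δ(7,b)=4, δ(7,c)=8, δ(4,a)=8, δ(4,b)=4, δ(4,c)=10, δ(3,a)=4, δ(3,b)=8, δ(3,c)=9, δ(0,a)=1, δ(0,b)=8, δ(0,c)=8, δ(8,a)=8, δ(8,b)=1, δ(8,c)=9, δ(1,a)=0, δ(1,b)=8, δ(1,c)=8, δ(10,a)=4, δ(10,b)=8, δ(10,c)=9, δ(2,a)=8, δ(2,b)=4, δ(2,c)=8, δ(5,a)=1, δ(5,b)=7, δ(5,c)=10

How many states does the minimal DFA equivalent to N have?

6

States {2,3,5,6} cannot be reached from the start state, so discard them.
P0 = {0,1,7,8,9,10} | {4}.
On input a, block {0,1,7,8,9,10} splits into {0,1,7,8} and {9,10}.
On input b, block {0,1,7,8} splits into {0,1,8} and {7}.
On input c, block {0,1,8} splits into {0,1} and {8}.
On input b, block {9,10} splits into {9} and {10}.
No further refinement is possible. Final partition (6 blocks): {0,1} | {4} | {9} | {7} | {8} | {10}.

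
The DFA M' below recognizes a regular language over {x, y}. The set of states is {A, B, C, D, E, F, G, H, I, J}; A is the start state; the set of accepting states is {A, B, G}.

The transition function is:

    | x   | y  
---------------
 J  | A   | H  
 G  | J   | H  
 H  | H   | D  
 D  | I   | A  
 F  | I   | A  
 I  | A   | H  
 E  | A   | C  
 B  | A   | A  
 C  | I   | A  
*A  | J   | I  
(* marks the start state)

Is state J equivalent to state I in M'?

First remove the unreachable states {B,C,E,F,G}; 5 states remain.
Start with accepting vs non-accepting: {A} | {D,H,I,J}.
Split {D,H,I,J} by δ(·,x) → {D,H} and {I,J}.
Refine {D,H} on symbol x: members go to different blocks, giving {D} and {H}.
Stable partition: {A} | {D} | {I,J} | {H} — 4 equivalence classes.
J and I lie in the same block of the stable partition, so they are equivalent — no string distinguishes them.

Yes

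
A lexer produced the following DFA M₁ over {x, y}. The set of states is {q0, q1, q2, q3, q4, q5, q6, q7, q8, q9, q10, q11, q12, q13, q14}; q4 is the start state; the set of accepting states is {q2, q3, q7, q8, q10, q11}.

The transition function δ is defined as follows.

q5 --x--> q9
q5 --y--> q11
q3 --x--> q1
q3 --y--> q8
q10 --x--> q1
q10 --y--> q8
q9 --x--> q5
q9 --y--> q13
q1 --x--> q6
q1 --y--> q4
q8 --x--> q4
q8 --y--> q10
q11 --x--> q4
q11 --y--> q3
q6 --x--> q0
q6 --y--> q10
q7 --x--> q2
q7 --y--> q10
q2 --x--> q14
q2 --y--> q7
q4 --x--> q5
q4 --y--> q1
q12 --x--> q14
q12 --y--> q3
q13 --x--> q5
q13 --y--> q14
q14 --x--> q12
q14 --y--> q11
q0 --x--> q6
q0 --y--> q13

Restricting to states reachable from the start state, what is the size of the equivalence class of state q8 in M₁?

States {q2,q7} cannot be reached from the start state, so discard them.
P0 = {q3,q8,q10,q11} | {q0,q1,q4,q5,q6,q9,q12,q13,q14}.
Refine {q0,q1,q4,q5,q6,q9,q12,q13,q14} on symbol y: members go to different blocks, giving {q0,q1,q4,q9,q13} and {q5,q6,q12,q14}.
On input y, block {q0,q1,q4,q9,q13} splits into {q0,q1,q4,q9} and {q13}.
On input y, block {q0,q1,q4,q9} splits into {q0,q9} and {q1,q4}.
Split {q5,q6,q12,q14} by δ(·,x) → {q5,q6} and {q12,q14}.
Stable partition: {q3,q8,q10,q11} | {q0,q9} | {q5,q6} | {q13} | {q1,q4} | {q12,q14} — 6 equivalence classes.
The equivalence class containing q8 is {q3,q8,q10,q11}, of size 4.

4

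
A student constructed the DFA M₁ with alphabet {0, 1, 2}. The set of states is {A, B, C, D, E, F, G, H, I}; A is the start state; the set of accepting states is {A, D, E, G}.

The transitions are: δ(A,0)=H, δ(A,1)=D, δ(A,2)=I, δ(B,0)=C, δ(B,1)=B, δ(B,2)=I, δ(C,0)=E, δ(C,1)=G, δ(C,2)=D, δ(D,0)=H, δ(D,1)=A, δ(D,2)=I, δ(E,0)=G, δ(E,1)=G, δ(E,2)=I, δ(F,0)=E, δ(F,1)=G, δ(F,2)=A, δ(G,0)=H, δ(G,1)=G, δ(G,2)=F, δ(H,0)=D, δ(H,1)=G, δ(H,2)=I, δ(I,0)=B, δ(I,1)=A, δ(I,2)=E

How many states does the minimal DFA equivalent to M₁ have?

7

Start with accepting vs non-accepting: {A,D,E,G} | {B,C,F,H,I}.
Split {A,D,E,G} by δ(·,0) → {A,D,G} and {E}.
Split {B,C,F,H,I} by δ(·,0) → {B,I} and {C,F} and {H}.
On input 2, block {A,D,G} splits into {A,D} and {G}.
On input 0, block {B,I} splits into {B} and {I}.
Stable partition: {A,D} | {B} | {E} | {C,F} | {H} | {G} | {I} — 7 equivalence classes.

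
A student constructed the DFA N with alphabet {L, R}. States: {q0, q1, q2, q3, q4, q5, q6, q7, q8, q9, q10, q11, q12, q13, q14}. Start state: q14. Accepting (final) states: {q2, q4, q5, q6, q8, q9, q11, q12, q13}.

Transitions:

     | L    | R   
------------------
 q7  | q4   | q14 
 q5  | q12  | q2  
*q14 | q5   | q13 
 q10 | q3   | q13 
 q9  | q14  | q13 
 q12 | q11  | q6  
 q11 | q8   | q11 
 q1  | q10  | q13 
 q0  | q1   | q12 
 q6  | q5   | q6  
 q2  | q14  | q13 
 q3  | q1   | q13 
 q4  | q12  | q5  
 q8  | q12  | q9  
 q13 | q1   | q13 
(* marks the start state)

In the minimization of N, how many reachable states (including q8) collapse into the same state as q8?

First remove the unreachable states {q0,q4,q7}; 12 states remain.
Start with accepting vs non-accepting: {q2,q5,q6,q8,q9,q11,q12,q13} | {q1,q3,q10,q14}.
Refine {q2,q5,q6,q8,q9,q11,q12,q13} on symbol L: members go to different blocks, giving {q5,q6,q8,q11,q12} and {q2,q9,q13}.
Refine {q5,q6,q8,q11,q12} on symbol R: members go to different blocks, giving {q6,q11,q12} and {q5,q8}.
Refine {q6,q11,q12} on symbol L: members go to different blocks, giving {q6,q11} and {q12}.
Refine {q1,q3,q10,q14} on symbol L: members go to different blocks, giving {q1,q3,q10} and {q14}.
Refine {q2,q9,q13} on symbol L: members go to different blocks, giving {q2,q9} and {q13}.
No further refinement is possible. Final partition (7 blocks): {q6,q11} | {q1,q3,q10} | {q2,q9} | {q5,q8} | {q12} | {q14} | {q13}.
The equivalence class containing q8 is {q5,q8}, of size 2.

2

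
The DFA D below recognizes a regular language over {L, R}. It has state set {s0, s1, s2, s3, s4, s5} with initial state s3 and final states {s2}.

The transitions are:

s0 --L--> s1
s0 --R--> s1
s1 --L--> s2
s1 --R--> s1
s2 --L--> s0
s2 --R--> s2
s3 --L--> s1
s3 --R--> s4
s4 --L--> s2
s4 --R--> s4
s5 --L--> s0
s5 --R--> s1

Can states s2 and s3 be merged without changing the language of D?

No

Reachable states from the start: {s0,s1,s2,s3,s4}. Unreachable: {s5} — drop them.
Start with accepting vs non-accepting: {s2} | {s0,s1,s3,s4}.
Split {s0,s1,s3,s4} by δ(·,L) → {s0,s3} and {s1,s4}.
No further refinement is possible. Final partition (3 blocks): {s2} | {s0,s3} | {s1,s4}.
s2 and s3 end up in different blocks, so they are distinguishable. For instance, the string 'ε' is accepted from only s2.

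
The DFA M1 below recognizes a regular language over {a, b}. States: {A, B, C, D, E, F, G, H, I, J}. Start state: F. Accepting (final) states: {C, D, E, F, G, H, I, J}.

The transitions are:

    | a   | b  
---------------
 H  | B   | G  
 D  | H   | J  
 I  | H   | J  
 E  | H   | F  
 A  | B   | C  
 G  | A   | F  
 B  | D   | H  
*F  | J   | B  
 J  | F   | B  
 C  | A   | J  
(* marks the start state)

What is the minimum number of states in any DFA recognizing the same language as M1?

6

First remove the unreachable states {E,I}; 8 states remain.
Start with accepting vs non-accepting: {C,D,F,G,H,J} | {A,B}.
On input a, block {C,D,F,G,H,J} splits into {C,G,H} and {D,F,J}.
Split {C,G,H} by δ(·,b) → {C,G} and {H}.
Refine {A,B} on symbol a: members go to different blocks, giving {A} and {B}.
Refine {D,F,J} on symbol a: members go to different blocks, giving {F,J} and {D}.
No further refinement is possible. Final partition (6 blocks): {C,G} | {A} | {F,J} | {H} | {B} | {D}.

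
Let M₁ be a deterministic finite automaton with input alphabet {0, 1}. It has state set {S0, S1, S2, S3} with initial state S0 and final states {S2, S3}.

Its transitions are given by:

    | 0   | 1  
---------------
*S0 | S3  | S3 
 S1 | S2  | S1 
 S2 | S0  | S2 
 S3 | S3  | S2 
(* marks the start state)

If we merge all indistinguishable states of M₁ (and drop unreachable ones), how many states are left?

3

Reachable states from the start: {S0,S2,S3}. Unreachable: {S1} — drop them.
Initial partition by acceptance: {S2,S3} | {S0}.
Refine {S2,S3} on symbol 0: members go to different blocks, giving {S2} and {S3}.
No further refinement is possible. Final partition (3 blocks): {S2} | {S0} | {S3}.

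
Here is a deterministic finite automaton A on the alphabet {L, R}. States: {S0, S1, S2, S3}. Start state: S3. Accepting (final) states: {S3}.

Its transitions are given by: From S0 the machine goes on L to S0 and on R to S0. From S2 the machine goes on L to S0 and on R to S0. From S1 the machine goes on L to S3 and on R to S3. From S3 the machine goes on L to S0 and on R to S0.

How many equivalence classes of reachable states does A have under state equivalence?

Reachable states from the start: {S0,S3}. Unreachable: {S1,S2} — drop them.
P0 = {S3} | {S0}.
Stable partition: {S3} | {S0} — 2 equivalence classes.

2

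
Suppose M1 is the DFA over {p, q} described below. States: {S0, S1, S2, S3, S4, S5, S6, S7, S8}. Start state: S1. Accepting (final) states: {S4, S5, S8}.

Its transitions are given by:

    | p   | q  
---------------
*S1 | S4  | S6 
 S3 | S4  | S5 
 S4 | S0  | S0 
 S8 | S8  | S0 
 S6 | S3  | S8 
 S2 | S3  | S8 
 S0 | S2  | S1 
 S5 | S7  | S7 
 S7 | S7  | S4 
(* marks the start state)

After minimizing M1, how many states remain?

All states are reachable from the start state.
Start with accepting vs non-accepting: {S4,S5,S8} | {S0,S1,S2,S3,S6,S7}.
Refine {S4,S5,S8} on symbol p: members go to different blocks, giving {S4,S5} and {S8}.
Split {S0,S1,S2,S3,S6,S7} by δ(·,p) → {S0,S2,S6,S7} and {S1,S3}.
On input p, block {S0,S2,S6,S7} splits into {S0,S7} and {S2,S6}.
On input p, block {S0,S7} splits into {S0} and {S7}.
Split {S4,S5} by δ(·,p) → {S4} and {S5}.
Refine {S1,S3} on symbol q: members go to different blocks, giving {S1} and {S3}.
Stable partition: {S4} | {S0} | {S8} | {S1} | {S2,S6} | {S7} | {S5} | {S3} — 8 equivalence classes.

8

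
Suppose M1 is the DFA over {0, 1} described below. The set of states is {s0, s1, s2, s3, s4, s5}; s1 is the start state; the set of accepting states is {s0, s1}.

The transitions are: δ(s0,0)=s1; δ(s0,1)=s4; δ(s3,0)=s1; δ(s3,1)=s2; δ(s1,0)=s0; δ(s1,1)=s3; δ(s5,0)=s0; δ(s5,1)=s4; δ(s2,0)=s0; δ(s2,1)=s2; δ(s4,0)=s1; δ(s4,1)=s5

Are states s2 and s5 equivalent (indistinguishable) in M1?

Initial partition by acceptance: {s0,s1} | {s2,s3,s4,s5}.
Stable partition: {s0,s1} | {s2,s3,s4,s5} — 2 equivalence classes.
s2 and s5 lie in the same block of the stable partition, so they are equivalent — no string distinguishes them.

Yes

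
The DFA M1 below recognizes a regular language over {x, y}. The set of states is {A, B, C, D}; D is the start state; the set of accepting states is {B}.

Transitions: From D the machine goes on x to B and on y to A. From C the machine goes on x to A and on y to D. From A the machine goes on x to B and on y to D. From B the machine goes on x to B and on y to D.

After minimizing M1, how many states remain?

First remove the unreachable states {C}; 3 states remain.
Initial partition by acceptance: {B} | {A,D}.
Stable partition: {B} | {A,D} — 2 equivalence classes.

2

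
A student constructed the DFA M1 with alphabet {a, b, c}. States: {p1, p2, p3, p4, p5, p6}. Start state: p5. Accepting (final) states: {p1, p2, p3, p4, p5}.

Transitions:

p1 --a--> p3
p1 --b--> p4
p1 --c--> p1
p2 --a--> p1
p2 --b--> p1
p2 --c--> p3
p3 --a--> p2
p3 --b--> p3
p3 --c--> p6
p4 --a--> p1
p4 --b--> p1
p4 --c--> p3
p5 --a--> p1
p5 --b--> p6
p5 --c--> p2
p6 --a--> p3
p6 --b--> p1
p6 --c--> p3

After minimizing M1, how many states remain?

All states are reachable from the start state.
P0 = {p1,p2,p3,p4,p5} | {p6}.
On input b, block {p1,p2,p3,p4,p5} splits into {p1,p2,p3,p4} and {p5}.
Refine {p1,p2,p3,p4} on symbol c: members go to different blocks, giving {p1,p2,p4} and {p3}.
Split {p1,p2,p4} by δ(·,a) → {p2,p4} and {p1}.
The partition is now stable with 5 blocks: {p2,p4} | {p6} | {p5} | {p3} | {p1}.

5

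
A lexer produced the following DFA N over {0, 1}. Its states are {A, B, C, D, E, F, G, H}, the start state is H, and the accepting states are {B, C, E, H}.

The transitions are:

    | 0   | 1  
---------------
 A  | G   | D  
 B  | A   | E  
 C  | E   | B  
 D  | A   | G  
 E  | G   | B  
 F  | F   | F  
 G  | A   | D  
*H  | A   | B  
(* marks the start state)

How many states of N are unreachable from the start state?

No path from H leads to C, F; the other 6 states are all reachable.

2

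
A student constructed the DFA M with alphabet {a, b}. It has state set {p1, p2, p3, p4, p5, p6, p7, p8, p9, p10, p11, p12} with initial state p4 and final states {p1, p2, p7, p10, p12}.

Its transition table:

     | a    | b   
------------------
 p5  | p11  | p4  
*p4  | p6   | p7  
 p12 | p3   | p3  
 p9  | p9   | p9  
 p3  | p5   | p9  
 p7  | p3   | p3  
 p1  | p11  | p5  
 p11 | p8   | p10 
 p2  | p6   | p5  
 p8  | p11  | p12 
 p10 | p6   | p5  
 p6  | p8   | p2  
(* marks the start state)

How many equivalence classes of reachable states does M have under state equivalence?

First remove the unreachable states {p1}; 11 states remain.
Initial partition by acceptance: {p2,p7,p10,p12} | {p3,p4,p5,p6,p8,p9,p11}.
Split {p3,p4,p5,p6,p8,p9,p11} by δ(·,b) → {p4,p6,p8,p11} and {p3,p5,p9}.
Split {p2,p7,p10,p12} by δ(·,a) → {p2,p10} and {p7,p12}.
Refine {p4,p6,p8,p11} on symbol b: members go to different blocks, giving {p4,p8} and {p6,p11}.
On input a, block {p3,p5,p9} splits into {p3,p9} and {p5}.
Split {p3,p9} by δ(·,a) → {p3} and {p9}.
Stable partition: {p2,p10} | {p4,p8} | {p3} | {p7,p12} | {p6,p11} | {p5} | {p9} — 7 equivalence classes.

7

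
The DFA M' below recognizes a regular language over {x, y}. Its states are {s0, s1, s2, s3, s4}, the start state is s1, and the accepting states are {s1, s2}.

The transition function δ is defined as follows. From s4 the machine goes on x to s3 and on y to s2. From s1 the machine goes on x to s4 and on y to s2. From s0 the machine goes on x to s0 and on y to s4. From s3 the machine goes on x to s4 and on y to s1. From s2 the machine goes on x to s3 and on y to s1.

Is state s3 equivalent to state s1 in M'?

No

First remove the unreachable states {s0}; 4 states remain.
P0 = {s1,s2} | {s3,s4}.
The partition is now stable with 2 blocks: {s1,s2} | {s3,s4}.
s3 and s1 end up in different blocks, so they are distinguishable. For instance, the string 'ε' is accepted from only s1.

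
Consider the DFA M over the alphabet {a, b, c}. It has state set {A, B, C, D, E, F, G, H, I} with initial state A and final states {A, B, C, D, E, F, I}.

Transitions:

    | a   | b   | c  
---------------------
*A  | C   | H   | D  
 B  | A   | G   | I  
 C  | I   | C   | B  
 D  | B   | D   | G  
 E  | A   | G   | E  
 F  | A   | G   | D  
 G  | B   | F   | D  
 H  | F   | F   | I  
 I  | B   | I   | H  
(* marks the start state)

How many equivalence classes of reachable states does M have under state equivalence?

States {E} cannot be reached from the start state, so discard them.
Initial partition by acceptance: {A,B,C,D,F,I} | {G,H}.
Split {A,B,C,D,F,I} by δ(·,b) → {A,B,F} and {C,D,I}.
Split {A,B,F} by δ(·,a) → {B,F} and {A}.
Refine {C,D,I} on symbol a: members go to different blocks, giving {D,I} and {C}.
Stable partition: {B,F} | {G,H} | {D,I} | {A} | {C} — 5 equivalence classes.

5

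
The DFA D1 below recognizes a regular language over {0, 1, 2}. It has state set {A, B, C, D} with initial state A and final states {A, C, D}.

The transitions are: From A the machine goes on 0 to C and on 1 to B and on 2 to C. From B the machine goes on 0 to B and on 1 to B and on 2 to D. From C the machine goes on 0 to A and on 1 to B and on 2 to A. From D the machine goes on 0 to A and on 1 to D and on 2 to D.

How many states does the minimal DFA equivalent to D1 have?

Every state is reachable, so we keep all 4.
Start with accepting vs non-accepting: {A,C,D} | {B}.
Split {A,C,D} by δ(·,1) → {A,C} and {D}.
Stable partition: {A,C} | {B} | {D} — 3 equivalence classes.

3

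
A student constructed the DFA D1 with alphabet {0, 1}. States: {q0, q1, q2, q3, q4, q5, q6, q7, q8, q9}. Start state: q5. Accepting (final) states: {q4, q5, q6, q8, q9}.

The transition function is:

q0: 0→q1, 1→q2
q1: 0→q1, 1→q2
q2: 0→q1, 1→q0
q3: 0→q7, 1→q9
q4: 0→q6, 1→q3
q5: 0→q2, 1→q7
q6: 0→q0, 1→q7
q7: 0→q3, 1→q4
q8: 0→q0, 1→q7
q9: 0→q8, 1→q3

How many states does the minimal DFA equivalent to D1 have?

4

P0 = {q4,q5,q6,q8,q9} | {q0,q1,q2,q3,q7}.
Split {q4,q5,q6,q8,q9} by δ(·,0) → {q5,q6,q8} and {q4,q9}.
Split {q0,q1,q2,q3,q7} by δ(·,1) → {q0,q1,q2} and {q3,q7}.
Stable partition: {q5,q6,q8} | {q0,q1,q2} | {q4,q9} | {q3,q7} — 4 equivalence classes.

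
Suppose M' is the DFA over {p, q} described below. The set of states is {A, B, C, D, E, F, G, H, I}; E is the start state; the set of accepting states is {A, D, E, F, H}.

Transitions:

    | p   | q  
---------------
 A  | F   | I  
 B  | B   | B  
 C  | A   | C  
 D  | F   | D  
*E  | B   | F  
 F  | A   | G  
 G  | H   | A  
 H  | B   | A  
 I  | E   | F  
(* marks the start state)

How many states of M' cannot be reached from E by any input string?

Starting at E and following transitions, the reachable set is {A, B, E, F, G, H, I}. That leaves C, D unreachable — 2 in total.

2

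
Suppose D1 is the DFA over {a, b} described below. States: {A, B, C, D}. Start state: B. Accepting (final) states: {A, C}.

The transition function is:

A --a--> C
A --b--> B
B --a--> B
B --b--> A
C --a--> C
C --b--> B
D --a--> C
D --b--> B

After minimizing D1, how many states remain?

2

States {D} cannot be reached from the start state, so discard them.
Start with accepting vs non-accepting: {A,C} | {B}.
No further refinement is possible. Final partition (2 blocks): {A,C} | {B}.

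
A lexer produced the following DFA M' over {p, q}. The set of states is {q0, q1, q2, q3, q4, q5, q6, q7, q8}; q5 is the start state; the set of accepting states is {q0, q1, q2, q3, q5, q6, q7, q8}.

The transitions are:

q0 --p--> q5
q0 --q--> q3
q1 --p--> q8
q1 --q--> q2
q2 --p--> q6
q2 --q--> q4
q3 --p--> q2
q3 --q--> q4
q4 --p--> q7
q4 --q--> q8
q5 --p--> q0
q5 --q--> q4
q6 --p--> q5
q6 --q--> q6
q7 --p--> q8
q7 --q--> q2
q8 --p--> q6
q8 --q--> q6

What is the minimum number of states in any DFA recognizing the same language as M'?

Reachable states from the start: {q0,q2,q3,q4,q5,q6,q7,q8}. Unreachable: {q1} — drop them.
P0 = {q0,q2,q3,q5,q6,q7,q8} | {q4}.
Split {q0,q2,q3,q5,q6,q7,q8} by δ(·,q) → {q0,q6,q7,q8} and {q2,q3,q5}.
Refine {q0,q6,q7,q8} on symbol p: members go to different blocks, giving {q0,q6} and {q7,q8}.
On input q, block {q0,q6} splits into {q0} and {q6}.
On input p, block {q2,q3,q5} splits into {q2} and {q3} and {q5}.
On input p, block {q7,q8} splits into {q7} and {q8}.
Stable partition: {q0} | {q4} | {q2} | {q7} | {q6} | {q3} | {q5} | {q8} — 8 equivalence classes.

8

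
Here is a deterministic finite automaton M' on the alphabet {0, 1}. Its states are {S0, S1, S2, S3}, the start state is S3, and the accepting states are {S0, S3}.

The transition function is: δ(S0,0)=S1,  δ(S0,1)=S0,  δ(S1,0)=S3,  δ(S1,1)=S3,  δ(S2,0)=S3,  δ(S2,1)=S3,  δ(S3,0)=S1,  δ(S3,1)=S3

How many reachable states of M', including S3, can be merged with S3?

First remove the unreachable states {S0,S2}; 2 states remain.
Initial partition by acceptance: {S3} | {S1}.
Stable partition: {S3} | {S1} — 2 equivalence classes.
State S3 belongs to the block {S3}, which has 1 states.

1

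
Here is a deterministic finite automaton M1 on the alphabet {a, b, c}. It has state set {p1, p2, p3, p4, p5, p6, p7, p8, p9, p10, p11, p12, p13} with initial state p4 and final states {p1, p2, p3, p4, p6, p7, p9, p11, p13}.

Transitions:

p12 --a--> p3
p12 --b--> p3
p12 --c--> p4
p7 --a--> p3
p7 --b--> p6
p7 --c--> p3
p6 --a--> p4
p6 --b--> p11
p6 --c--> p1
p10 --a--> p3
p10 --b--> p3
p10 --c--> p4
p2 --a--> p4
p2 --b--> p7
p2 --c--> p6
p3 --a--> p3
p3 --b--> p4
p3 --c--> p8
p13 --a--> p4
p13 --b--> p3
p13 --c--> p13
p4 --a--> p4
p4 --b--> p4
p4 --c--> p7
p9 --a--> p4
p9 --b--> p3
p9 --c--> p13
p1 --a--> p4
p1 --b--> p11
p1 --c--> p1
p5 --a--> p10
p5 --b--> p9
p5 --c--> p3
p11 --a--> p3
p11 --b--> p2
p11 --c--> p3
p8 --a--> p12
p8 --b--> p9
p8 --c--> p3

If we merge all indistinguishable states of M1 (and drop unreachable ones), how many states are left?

Reachable states from the start: {p1,p2,p3,p4,p6,p7,p8,p9,p11,p12,p13}. Unreachable: {p5,p10} — drop them.
P0 = {p1,p2,p3,p4,p6,p7,p9,p11,p13} | {p8,p12}.
On input c, block {p1,p2,p3,p4,p6,p7,p9,p11,p13} splits into {p1,p2,p4,p6,p7,p9,p11,p13} and {p3}.
On input a, block {p1,p2,p4,p6,p7,p9,p11,p13} splits into {p1,p2,p4,p6,p9,p13} and {p7,p11}.
Refine {p1,p2,p4,p6,p9,p13} on symbol b: members go to different blocks, giving {p1,p2,p6} and {p9,p13} and {p4}.
Refine {p8,p12} on symbol a: members go to different blocks, giving {p8} and {p12}.
The partition is now stable with 7 blocks: {p1,p2,p6} | {p8} | {p3} | {p7,p11} | {p9,p13} | {p4} | {p12}.

7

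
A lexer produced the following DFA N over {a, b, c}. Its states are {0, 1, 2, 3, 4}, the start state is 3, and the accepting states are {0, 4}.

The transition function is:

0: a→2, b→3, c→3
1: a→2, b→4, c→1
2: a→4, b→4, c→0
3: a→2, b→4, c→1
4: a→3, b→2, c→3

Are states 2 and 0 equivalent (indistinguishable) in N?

P0 = {0,4} | {1,2,3}.
On input a, block {1,2,3} splits into {1,3} and {2}.
Split {0,4} by δ(·,a) → {0} and {4}.
No further refinement is possible. Final partition (4 blocks): {0} | {1,3} | {2} | {4}.
2 and 0 end up in different blocks, so they are distinguishable. For instance, the string 'ε' is accepted from only 0.

No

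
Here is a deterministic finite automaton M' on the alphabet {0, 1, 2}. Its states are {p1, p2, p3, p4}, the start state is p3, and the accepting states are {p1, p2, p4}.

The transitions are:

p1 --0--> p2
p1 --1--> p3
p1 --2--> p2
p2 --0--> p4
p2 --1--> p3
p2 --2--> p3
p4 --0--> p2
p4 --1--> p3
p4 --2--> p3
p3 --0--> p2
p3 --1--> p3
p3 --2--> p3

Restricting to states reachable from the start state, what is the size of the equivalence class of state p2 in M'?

2

First remove the unreachable states {p1}; 3 states remain.
Initial partition by acceptance: {p2,p4} | {p3}.
No further refinement is possible. Final partition (2 blocks): {p2,p4} | {p3}.
State p2 belongs to the block {p2,p4}, which has 2 states.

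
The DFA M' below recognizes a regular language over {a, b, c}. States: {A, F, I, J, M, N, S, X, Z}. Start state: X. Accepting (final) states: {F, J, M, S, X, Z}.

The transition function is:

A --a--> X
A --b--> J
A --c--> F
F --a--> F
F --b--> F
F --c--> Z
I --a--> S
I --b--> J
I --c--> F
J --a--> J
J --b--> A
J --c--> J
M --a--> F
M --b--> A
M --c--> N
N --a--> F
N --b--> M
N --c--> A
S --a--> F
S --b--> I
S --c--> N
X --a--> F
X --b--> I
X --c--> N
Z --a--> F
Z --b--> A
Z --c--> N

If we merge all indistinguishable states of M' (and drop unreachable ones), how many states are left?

5

P0 = {F,J,M,S,X,Z} | {A,I,N}.
Refine {F,J,M,S,X,Z} on symbol b: members go to different blocks, giving {J,M,S,X,Z} and {F}.
On input a, block {J,M,S,X,Z} splits into {M,S,X,Z} and {J}.
On input a, block {A,I,N} splits into {A,I} and {N}.
No further refinement is possible. Final partition (5 blocks): {M,S,X,Z} | {A,I} | {F} | {J} | {N}.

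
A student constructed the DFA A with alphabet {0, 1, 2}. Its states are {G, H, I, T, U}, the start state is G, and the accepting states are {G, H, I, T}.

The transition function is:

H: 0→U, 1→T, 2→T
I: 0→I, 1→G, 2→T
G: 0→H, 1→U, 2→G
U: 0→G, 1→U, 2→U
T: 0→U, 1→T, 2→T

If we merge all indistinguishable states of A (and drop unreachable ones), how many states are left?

First remove the unreachable states {I}; 4 states remain.
P0 = {G,H,T} | {U}.
On input 0, block {G,H,T} splits into {H,T} and {G}.
No further refinement is possible. Final partition (3 blocks): {H,T} | {U} | {G}.

3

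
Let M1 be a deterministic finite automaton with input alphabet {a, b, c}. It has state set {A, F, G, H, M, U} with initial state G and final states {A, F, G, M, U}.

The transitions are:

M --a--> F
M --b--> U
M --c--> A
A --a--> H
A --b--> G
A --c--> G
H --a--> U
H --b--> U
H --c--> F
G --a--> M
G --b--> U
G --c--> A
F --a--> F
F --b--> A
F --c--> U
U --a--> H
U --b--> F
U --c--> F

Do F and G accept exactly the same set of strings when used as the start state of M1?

Yes

Start with accepting vs non-accepting: {A,F,G,M,U} | {H}.
Refine {A,F,G,M,U} on symbol a: members go to different blocks, giving {F,G,M} and {A,U}.
Stable partition: {F,G,M} | {H} | {A,U} — 3 equivalence classes.
F and G lie in the same block of the stable partition, so they are equivalent — no string distinguishes them.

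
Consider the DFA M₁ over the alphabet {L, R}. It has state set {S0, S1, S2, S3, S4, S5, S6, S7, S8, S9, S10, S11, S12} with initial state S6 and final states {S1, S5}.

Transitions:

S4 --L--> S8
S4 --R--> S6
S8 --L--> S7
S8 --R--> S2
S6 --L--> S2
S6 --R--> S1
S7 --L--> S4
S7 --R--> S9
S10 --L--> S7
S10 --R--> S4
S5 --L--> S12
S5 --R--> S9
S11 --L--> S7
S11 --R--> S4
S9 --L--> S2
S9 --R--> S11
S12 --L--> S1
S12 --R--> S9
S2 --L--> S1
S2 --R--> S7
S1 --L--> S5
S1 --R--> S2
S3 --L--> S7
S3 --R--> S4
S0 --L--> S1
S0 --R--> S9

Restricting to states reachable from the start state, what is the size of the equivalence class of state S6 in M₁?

1

First remove the unreachable states {S0,S3,S10}; 10 states remain.
Initial partition by acceptance: {S1,S5} | {S2,S4,S6,S7,S8,S9,S11,S12}.
Split {S1,S5} by δ(·,L) → {S1} and {S5}.
On input L, block {S2,S4,S6,S7,S8,S9,S11,S12} splits into {S4,S6,S7,S8,S9,S11} and {S2,S12}.
On input L, block {S4,S6,S7,S8,S9,S11} splits into {S4,S7,S8,S11} and {S6,S9}.
Refine {S4,S7,S8,S11} on symbol R: members go to different blocks, giving {S4,S7} and {S8} and {S11}.
Split {S4,S7} by δ(·,L) → {S4} and {S7}.
On input R, block {S2,S12} splits into {S2} and {S12}.
Refine {S6,S9} on symbol R: members go to different blocks, giving {S6} and {S9}.
No further refinement is possible. Final partition (10 blocks): {S1} | {S4} | {S5} | {S2} | {S6} | {S8} | {S11} | {S7} | {S12} | {S9}.
State S6 belongs to the block {S6}, which has 1 states.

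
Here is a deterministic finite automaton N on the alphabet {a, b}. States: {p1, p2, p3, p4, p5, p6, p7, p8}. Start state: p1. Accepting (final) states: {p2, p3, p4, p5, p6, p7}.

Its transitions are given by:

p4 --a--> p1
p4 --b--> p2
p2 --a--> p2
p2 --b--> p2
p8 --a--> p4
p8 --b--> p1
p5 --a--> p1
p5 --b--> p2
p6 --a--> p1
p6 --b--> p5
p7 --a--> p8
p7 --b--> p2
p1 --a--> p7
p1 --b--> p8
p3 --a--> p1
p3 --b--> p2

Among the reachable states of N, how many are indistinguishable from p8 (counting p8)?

Reachable states from the start: {p1,p2,p4,p7,p8}. Unreachable: {p3,p5,p6} — drop them.
Initial partition by acceptance: {p2,p4,p7} | {p1,p8}.
Refine {p2,p4,p7} on symbol a: members go to different blocks, giving {p4,p7} and {p2}.
Stable partition: {p4,p7} | {p1,p8} | {p2} — 3 equivalence classes.
The equivalence class containing p8 is {p1,p8}, of size 2.

2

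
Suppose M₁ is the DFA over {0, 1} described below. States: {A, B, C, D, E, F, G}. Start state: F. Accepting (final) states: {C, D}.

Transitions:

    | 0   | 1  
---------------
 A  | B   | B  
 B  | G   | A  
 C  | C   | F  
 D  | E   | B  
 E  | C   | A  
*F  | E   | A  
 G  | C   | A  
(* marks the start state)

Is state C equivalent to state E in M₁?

States {D} cannot be reached from the start state, so discard them.
Start with accepting vs non-accepting: {C} | {A,B,E,F,G}.
Refine {A,B,E,F,G} on symbol 0: members go to different blocks, giving {A,B,F} and {E,G}.
Refine {A,B,F} on symbol 0: members go to different blocks, giving {B,F} and {A}.
No further refinement is possible. Final partition (4 blocks): {C} | {B,F} | {E,G} | {A}.
C and E end up in different blocks, so they are distinguishable. For instance, the string 'ε' is accepted from only C.

No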